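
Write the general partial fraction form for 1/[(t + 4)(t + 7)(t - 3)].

Three distinct linear factors: P/(t + 4) + Q/(t + 7) + R/(t - 3)


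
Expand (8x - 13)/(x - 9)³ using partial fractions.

(8x - 13) = A(x - 9)² + B(x - 9) + C. At x = 9: C = 8·9 - 13 = 59. Coefficients: A = 0, B = 8
Result: 8/(x - 9)² + 59/(x - 9)³


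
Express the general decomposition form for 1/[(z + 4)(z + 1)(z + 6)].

Three distinct linear factors: α/(z + 4) + β/(z + 1) + γ/(z + 6)


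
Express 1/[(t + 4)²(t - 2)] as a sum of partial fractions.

Cover-up at t=2: γ = 1/(2 + 4)² = 1/36. Cover-up at t=-4: β = 1/(-4 - 2) = -1/6. Comparing t² coeff: α = -γ = -1/36
Result: (-1/36)/(t + 4) - (1/6)/(t + 4)² + (1/36)/(t - 2)


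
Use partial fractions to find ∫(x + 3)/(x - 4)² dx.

Decompose: α = 1, β = 1·4 + 3 = 7, so (x + 3)/(x - 4)² = 1/(x - 4) + 7/(x - 4)². Integrate: ∫ α/(x - 4) dx = ln|(x - 4)|; ∫ β/(x - 4)² dx = -7/(x - 4). Sum: ln|(x - 4)| - 7/(x - 4) + C


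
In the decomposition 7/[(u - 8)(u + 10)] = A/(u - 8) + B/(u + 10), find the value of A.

Cover-up at u = 8: A = 7/(8 + 10) = 7/18


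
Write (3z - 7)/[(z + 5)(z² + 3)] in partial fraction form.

At z=-5: A = (3·(-5) - 7)/((-5)² + 3) = -11/14. B = -A = 11/14, C = 3 - (-5)·A = -13/14
Result: (-11/14)/(z + 5) + ((11/14)z - 13/14)/(z² + 3)


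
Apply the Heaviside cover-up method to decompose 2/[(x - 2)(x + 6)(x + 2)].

Cover (x - 2), x=2: P = 2/[(2 + 6)(2 + 2)] = 1/16. Cover (x + 6), x=-6: Q = 2/[(-6 - 2)(-6 + 2)] = 1/16. Cover (x + 2), x=-2: R = 2/[(-2 - 2)(-2 + 6)] = -1/8.
Result: (1/16)/(x - 2) + (1/16)/(x + 6) - (1/8)/(x + 2)


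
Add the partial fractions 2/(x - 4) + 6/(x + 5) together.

Common denominator (x - 4)(x + 5). Numerator: 2(x + 5) + 6(x - 4) = (2x + 10) + (6x - 24) = 8x - 14
Result: (8x - 14)/[(x - 4)(x + 5)]


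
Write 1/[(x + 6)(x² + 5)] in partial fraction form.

Cover-up at x = -6: α = 1/((-6)² + 5) = 1/41. Then β = -α = -1/41, γ = -α·(0 - 6) = 6/41
Result: (1/41)/(x + 6) - ((1/41)x - 6/41)/(x² + 5)


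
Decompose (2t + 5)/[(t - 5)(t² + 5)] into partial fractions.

At t=5: α = (2·5 + 5)/(5² + 5) = 1/2. β = -α = -1/2, γ = 2 - 5·α = -1/2
Result: (1/2)/(t - 5) - ((1/2)t + 1/2)/(t² + 5)


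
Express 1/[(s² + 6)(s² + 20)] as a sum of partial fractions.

Coefficient matching gives A = C = 0, B = 1/(20-6) = 1/14, D = -B = -1/14
Result: (1/14)/(s² + 6) - (1/14)/(s² + 20)


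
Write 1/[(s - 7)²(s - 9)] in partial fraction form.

Cover-up at s=9: C = 1/(9 - 7)² = 1/4. Cover-up at s=7: B = 1/(7 - 9) = -1/2. Comparing s² coeff: A = -C = -1/4
Result: (-1/4)/(s - 7) - (1/2)/(s - 7)² + (1/4)/(s - 9)


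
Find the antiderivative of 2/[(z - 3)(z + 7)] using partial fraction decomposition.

Decompose: 2/[(z - 3)(z + 7)] = (1/5)/(z - 3) - (1/5)/(z + 7). Integrate each term: (1/5) ln|(z - 3)| - (1/5) ln|(z + 7)| + C


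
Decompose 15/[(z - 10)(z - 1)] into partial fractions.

15/(z - 10)(z - 1) = P/(z - 10) + Q/(z - 1). P = 15/(10 - 1) = 5/3, Q = 15/(1 - 10) = -5/3
Result: (5/3)/(z - 10) - (5/3)/(z - 1)


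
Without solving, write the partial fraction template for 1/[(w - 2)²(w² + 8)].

Repeated linear + quadratic: A/(w - 2) + B/(w - 2)² + (Cw + D)/(w² + 8)


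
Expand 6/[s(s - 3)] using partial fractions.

6/s(s - 3) = P/s + Q/(s - 3). P = 6/(0 - 3) = -2, Q = 6/(3 - 0) = 2
Result: -2/s + 2/(s - 3)


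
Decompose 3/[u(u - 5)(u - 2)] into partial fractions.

Using cover-up method: α = 3/10, β = 1/5, γ = -1/2
Result: (3/10)/u + (1/5)/(u - 5) - (1/2)/(u - 2)


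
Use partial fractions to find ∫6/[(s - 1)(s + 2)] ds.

Decompose: 6/[(s - 1)(s + 2)] = 2/(s - 1) - 2/(s + 2). Integrate each term: 2 ln|(s - 1)| - 2 ln|(s + 2)| + C


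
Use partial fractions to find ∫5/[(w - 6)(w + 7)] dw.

Decompose: 5/[(w - 6)(w + 7)] = (5/13)/(w - 6) - (5/13)/(w + 7). Integrate each term: (5/13) ln|(w - 6)| - (5/13) ln|(w + 7)| + C


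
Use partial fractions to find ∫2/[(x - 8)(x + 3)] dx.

Decompose: 2/[(x - 8)(x + 3)] = (2/11)/(x - 8) - (2/11)/(x + 3). Integrate each term: (2/11) ln|(x - 8)| - (2/11) ln|(x + 3)| + C


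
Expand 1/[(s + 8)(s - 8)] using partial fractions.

1/(s + 8)(s - 8) = P/(s + 8) + Q/(s - 8). P = 1/(-8 - 8) = -1/16, Q = 1/(8 + 8) = 1/16
Result: (-1/16)/(s + 8) + (1/16)/(s - 8)


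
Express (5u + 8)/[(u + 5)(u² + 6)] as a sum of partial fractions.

At u=-5: P = (5·(-5) + 8)/((-5)² + 6) = -17/31. Q = -P = 17/31, R = 5 - (-5)·P = 70/31
Result: (-17/31)/(u + 5) + ((17/31)u + 70/31)/(u² + 6)


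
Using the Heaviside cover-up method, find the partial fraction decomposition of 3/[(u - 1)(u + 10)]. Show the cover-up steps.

Cover (u - 1): set u=1, get P = 3/(1 + 10) = 3/11. Cover (u + 10): set u=-10, get Q = 3/(-10 - 1) = -3/11.
Result: (3/11)/(u - 1) - (3/11)/(u + 10)


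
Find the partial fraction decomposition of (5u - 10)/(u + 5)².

(5u - 10) = P(u + 5) + Q. At u = -5: Q = 5·(-5) - 10 = -35. Coeff of u: P = 5
Result: 5/(u + 5) - 35/(u + 5)²


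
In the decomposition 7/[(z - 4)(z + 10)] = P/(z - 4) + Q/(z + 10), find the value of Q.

Cover-up at z = -10: Q = 7/(-10 - 4) = -7/14 = -1/2


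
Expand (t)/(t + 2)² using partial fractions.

(t) = A(t + 2) + B. At t = -2: B = 1·(-2) + 0 = -2. Coeff of t: A = 1
Result: 1/(t + 2) - 2/(t + 2)²


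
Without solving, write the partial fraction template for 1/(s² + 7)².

Repeated quadratic factor: (Ps + Q)/(s² + 7) + (Rs + S)/(s² + 7)²


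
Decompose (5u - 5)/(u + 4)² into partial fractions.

(5u - 5) = A(u + 4) + B. At u = -4: B = 5·(-4) - 5 = -25. Coeff of u: A = 5
Result: 5/(u + 4) - 25/(u + 4)²


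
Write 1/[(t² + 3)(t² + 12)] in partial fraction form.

Coefficient matching gives α = γ = 0, β = 1/(12-3) = 1/9, δ = -β = -1/9
Result: (1/9)/(t² + 3) - (1/9)/(t² + 12)


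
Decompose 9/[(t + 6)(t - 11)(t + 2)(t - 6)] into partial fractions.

Using Heaviside cover-up: (-3/272)/(t + 6) + (9/1105)/(t - 11) + (9/416)/(t + 2) - (3/160)/(t - 6)


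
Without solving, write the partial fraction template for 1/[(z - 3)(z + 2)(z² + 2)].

Two linear + quadratic: A/(z - 3) + B/(z + 2) + (Cz + D)/(z² + 2)


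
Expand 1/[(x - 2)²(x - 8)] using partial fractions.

Cover-up at x=8: R = 1/(8 - 2)² = 1/36. Cover-up at x=2: Q = 1/(2 - 8) = -1/6. Comparing x² coeff: P = -R = -1/36
Result: (-1/36)/(x - 2) - (1/6)/(x - 2)² + (1/36)/(x - 8)


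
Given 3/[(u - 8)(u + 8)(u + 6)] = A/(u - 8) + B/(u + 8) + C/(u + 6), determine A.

Cover-up at u = 8: A = 3/[(8 + 8)(8 + 6)] = 3/[(16)(14)] = 3/224


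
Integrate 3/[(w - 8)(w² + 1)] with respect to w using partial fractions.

Cover-up at w=8: P = 3/(8²+1) = 3/65. Coeff matching: Q = -3/65, R = -24/65. Decomposition: (3/65)/(w - 8) - ((3/65)w + 24/65)/(w² + 1). Integrate: linear → ln, quadratic → (1/2)ln + arctan: (3/65) ln|(w - 8)| - (3/130) ln(w² + 1) - (24/65) arctan(w) + C


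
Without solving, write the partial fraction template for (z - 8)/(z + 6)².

Repeated linear factor: A/(z + 6) + B/(z + 6)²


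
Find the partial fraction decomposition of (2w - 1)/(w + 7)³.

(2w - 1) = A(w + 7)² + B(w + 7) + C. At w = -7: C = 2·(-7) - 1 = -15. Coefficients: A = 0, B = 2
Result: 2/(w + 7)² - 15/(w + 7)³


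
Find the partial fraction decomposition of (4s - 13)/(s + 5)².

(4s - 13) = P(s + 5) + Q. At s = -5: Q = 4·(-5) - 13 = -33. Coeff of s: P = 4
Result: 4/(s + 5) - 33/(s + 5)²


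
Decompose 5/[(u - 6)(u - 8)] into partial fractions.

5/(u - 6)(u - 8) = A/(u - 6) + B/(u - 8). A = 5/(6 - 8) = -5/2, B = 5/(8 - 6) = 5/2
Result: (-5/2)/(u - 6) + (5/2)/(u - 8)


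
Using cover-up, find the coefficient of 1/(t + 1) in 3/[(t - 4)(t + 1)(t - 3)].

Cover (t + 1), set t=-1: 3/[(-1 - 4)(-1 - 3)] = 3/20


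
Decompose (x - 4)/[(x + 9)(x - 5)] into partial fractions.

At x=-9: P = (1·(-9) - 4)/(-9 - 5) = 13/14. At x=5: Q = (1·5 - 4)/(5 + 9) = 1/14
Result: (13/14)/(x + 9) + (1/14)/(x - 5)


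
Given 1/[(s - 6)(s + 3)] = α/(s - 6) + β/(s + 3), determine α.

Cover-up at s = 6: α = 1/(6 + 3) = 1/9


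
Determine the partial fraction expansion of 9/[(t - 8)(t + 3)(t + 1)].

Using cover-up method: P = 1/11, Q = 9/22, R = -1/2
Result: (1/11)/(t - 8) + (9/22)/(t + 3) - (1/2)/(t + 1)


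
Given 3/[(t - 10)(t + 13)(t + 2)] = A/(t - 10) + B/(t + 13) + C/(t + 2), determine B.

Cover-up at t = -13: B = 3/[(-13 - 10)(-13 + 2)] = 3/[(-23)(-11)] = 3/253


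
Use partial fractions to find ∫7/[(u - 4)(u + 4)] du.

Decompose: 7/[(u - 4)(u + 4)] = (7/8)/(u - 4) - (7/8)/(u + 4). Integrate each term: (7/8) ln|(u - 4)| - (7/8) ln|(u + 4)| + C


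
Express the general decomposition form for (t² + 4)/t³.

Repeated linear factor (power 3): P/t + Q/t² + R/t³


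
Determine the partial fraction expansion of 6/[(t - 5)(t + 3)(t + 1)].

Using cover-up method: A = 1/8, B = 3/8, C = -1/2
Result: (1/8)/(t - 5) + (3/8)/(t + 3) - (1/2)/(t + 1)


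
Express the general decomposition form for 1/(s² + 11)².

Repeated quadratic factor: (αs + β)/(s² + 11) + (γs + δ)/(s² + 11)²


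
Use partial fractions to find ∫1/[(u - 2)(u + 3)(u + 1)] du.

Cover-up: P = 1/15, Q = 1/10, R = -1/6. Decomposition: (1/15)/(u - 2) + (1/10)/(u + 3) - (1/6)/(u + 1). Integrate each term: (1/15) ln|(u - 2)| + (1/10) ln|(u + 3)| - (1/6) ln|(u + 1)| + C


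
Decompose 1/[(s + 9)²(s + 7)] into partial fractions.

Cover-up at s=-7: γ = 1/(-7 + 9)² = 1/4. Cover-up at s=-9: β = 1/(-9 + 7) = -1/2. Comparing s² coeff: α = -γ = -1/4
Result: (-1/4)/(s + 9) - (1/2)/(s + 9)² + (1/4)/(s + 7)


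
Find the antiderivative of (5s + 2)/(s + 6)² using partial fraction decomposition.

Decompose: P = 5, Q = 5·(-6) + 2 = -28, so (5s + 2)/(s + 6)² = 5/(s + 6) - 28/(s + 6)². Integrate: ∫ P/(s + 6) ds = 5 ln|(s + 6)|; ∫ Q/(s + 6)² ds = 28/(s + 6). Sum: 5 ln|(s + 6)| + 28/(s + 6) + C


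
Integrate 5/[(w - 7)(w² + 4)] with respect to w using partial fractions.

Cover-up at w=7: α = 5/(7²+4) = 5/53. Coeff matching: β = -5/53, γ = -35/53. Decomposition: (5/53)/(w - 7) - ((5/53)w + 35/53)/(w² + 4). Integrate: linear → ln, quadratic → (1/2)ln + arctan: (5/53) ln|(w - 7)| - (5/106) ln(w² + 4) - (35/106) arctan(w/2) + C


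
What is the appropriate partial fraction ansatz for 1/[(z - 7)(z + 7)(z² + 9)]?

Two linear + quadratic: A/(z - 7) + B/(z + 7) + (Cz + D)/(z² + 9)


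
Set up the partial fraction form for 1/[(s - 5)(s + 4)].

Distinct linear factors: A/(s - 5) + B/(s + 4)


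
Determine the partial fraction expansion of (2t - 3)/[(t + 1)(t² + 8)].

At t=-1: P = (2·(-1) - 3)/((-1)² + 8) = -5/9. Q = -P = 5/9, R = 2 - (-1)·P = 13/9
Result: (-5/9)/(t + 1) + ((5/9)t + 13/9)/(t² + 8)


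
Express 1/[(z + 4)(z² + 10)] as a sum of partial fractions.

Cover-up at z = -4: A = 1/((-4)² + 10) = 1/26. Then B = -A = -1/26, C = -A·(0 - 4) = 2/13
Result: (1/26)/(z + 4) - ((1/26)z - 2/13)/(z² + 10)


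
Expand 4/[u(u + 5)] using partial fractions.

4/u(u + 5) = A/u + B/(u + 5). A = 4/(0 + 5) = 4/5, B = 4/(-5 - 0) = -4/5
Result: (4/5)/u - (4/5)/(u + 5)


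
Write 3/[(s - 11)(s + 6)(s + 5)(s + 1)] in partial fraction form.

Using Heaviside cover-up: (1/1088)/(s - 11) - (3/85)/(s + 6) + (3/64)/(s + 5) - (1/80)/(s + 1)


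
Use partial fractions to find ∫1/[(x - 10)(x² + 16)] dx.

Cover-up at x=10: A = 1/(10²+16) = 1/116. Coeff matching: B = -1/116, C = -5/58. Decomposition: (1/116)/(x - 10) - ((1/116)x + 5/58)/(x² + 16). Integrate: linear → ln, quadratic → (1/2)ln + arctan: (1/116) ln|(x - 10)| - (1/232) ln(x² + 16) - (5/232) arctan(x/4) + C


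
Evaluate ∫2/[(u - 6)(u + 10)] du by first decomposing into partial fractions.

Decompose: 2/[(u - 6)(u + 10)] = (1/8)/(u - 6) - (1/8)/(u + 10). Integrate each term: (1/8) ln|(u - 6)| - (1/8) ln|(u + 10)| + C


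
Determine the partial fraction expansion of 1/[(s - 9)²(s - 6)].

Cover-up at s=6: R = 1/(6 - 9)² = 1/9. Cover-up at s=9: Q = 1/(9 - 6) = 1/3. Comparing s² coeff: P = -R = -1/9
Result: (-1/9)/(s - 9) + (1/3)/(s - 9)² + (1/9)/(s - 6)


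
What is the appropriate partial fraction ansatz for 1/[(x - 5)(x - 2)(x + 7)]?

Three distinct linear factors: P/(x - 5) + Q/(x - 2) + R/(x + 7)


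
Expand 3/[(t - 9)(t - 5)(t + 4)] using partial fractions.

Using cover-up method: α = 3/52, β = -1/12, γ = 1/39
Result: (3/52)/(t - 9) - (1/12)/(t - 5) + (1/39)/(t + 4)


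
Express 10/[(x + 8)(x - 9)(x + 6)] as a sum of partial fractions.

Using cover-up method: α = 5/17, β = 2/51, γ = -1/3
Result: (5/17)/(x + 8) + (2/51)/(x - 9) - (1/3)/(x + 6)


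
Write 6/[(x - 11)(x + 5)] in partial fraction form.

6/(x - 11)(x + 5) = A/(x - 11) + B/(x + 5). A = 6/(11 + 5) = 3/8, B = 6/(-5 - 11) = -3/8
Result: (3/8)/(x - 11) - (3/8)/(x + 5)


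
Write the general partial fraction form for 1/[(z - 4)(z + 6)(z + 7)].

Three distinct linear factors: P/(z - 4) + Q/(z + 6) + R/(z + 7)


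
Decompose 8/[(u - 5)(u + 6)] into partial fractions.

8/(u - 5)(u + 6) = P/(u - 5) + Q/(u + 6). P = 8/(5 + 6) = 8/11, Q = 8/(-6 - 5) = -8/11
Result: (8/11)/(u - 5) - (8/11)/(u + 6)


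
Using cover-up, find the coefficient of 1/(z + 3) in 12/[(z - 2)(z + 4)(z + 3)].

Cover (z + 3), set z=-3: 12/[(-3 - 2)(-3 + 4)] = -12/5


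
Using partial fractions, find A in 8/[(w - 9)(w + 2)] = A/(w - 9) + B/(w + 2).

Cover-up at w = 9: A = 8/(9 + 2) = 8/11


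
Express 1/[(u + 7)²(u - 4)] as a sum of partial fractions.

Cover-up at u=4: R = 1/(4 + 7)² = 1/121. Cover-up at u=-7: Q = 1/(-7 - 4) = -1/11. Comparing u² coeff: P = -R = -1/121
Result: (-1/121)/(u + 7) - (1/11)/(u + 7)² + (1/121)/(u - 4)


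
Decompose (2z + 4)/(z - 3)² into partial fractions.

(2z + 4) = α(z - 3) + β. At z = 3: β = 2·3 + 4 = 10. Coeff of z: α = 2
Result: 2/(z - 3) + 10/(z - 3)²


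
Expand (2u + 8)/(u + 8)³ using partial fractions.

(2u + 8) = A(u + 8)² + B(u + 8) + C. At u = -8: C = 2·(-8) + 8 = -8. Coefficients: A = 0, B = 2
Result: 2/(u + 8)² - 8/(u + 8)³


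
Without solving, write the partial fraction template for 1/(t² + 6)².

Repeated quadratic factor: (Pt + Q)/(t² + 6) + (Rt + S)/(t² + 6)²


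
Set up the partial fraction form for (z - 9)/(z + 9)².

Repeated linear factor: P/(z + 9) + Q/(z + 9)²


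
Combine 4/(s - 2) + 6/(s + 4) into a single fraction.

Common denominator (s - 2)(s + 4). Numerator: 4(s + 4) + 6(s - 2) = (4s + 16) + (6s - 12) = 10s + 4
Result: (10s + 4)/[(s - 2)(s + 4)]


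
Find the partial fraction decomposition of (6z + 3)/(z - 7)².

(6z + 3) = A(z - 7) + B. At z = 7: B = 6·7 + 3 = 45. Coeff of z: A = 6
Result: 6/(z - 7) + 45/(z - 7)²


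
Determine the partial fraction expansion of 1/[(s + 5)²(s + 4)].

Cover-up at s=-4: γ = 1/(-4 + 5)² = 1. Cover-up at s=-5: β = 1/(-5 + 4) = -1. Comparing s² coeff: α = -γ = -1
Result: -1/(s + 5) - 1/(s + 5)² + 1/(s + 4)


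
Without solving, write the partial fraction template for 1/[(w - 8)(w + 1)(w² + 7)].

Two linear + quadratic: P/(w - 8) + Q/(w + 1) + (Rw + S)/(w² + 7)


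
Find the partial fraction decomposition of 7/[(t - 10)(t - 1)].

7/(t - 10)(t - 1) = A/(t - 10) + B/(t - 1). A = 7/(10 - 1) = 7/9, B = 7/(1 - 10) = -7/9
Result: (7/9)/(t - 10) - (7/9)/(t - 1)


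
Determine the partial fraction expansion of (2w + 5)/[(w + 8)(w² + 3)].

At w=-8: P = (2·(-8) + 5)/((-8)² + 3) = -11/67. Q = -P = 11/67, R = 2 - (-8)·P = 46/67
Result: (-11/67)/(w + 8) + ((11/67)w + 46/67)/(w² + 3)


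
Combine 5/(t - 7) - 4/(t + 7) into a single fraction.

Common denominator (t - 7)(t + 7). Numerator: 5(t + 7) - 4(t - 7) = (5t + 35) - (4t - 28) = t + 63
Result: (t + 63)/[(t - 7)(t + 7)]


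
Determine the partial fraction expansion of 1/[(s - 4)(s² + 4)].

Cover-up at s = 4: A = 1/(4² + 4) = 1/20. Then B = -A = -1/20, C = -A·(0 + 4) = -1/5
Result: (1/20)/(s - 4) - ((1/20)s + 1/5)/(s² + 4)


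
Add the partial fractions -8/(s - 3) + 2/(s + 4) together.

Common denominator (s - 3)(s + 4). Numerator: -8(s + 4) + 2(s - 3) = (-8s - 32) + (2s - 6) = -6s - 38
Result: (-6s - 38)/[(s - 3)(s + 4)]


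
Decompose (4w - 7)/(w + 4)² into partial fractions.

(4w - 7) = A(w + 4) + B. At w = -4: B = 4·(-4) - 7 = -23. Coeff of w: A = 4
Result: 4/(w + 4) - 23/(w + 4)²


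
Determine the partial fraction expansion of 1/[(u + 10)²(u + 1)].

Cover-up at u=-1: γ = 1/(-1 + 10)² = 1/81. Cover-up at u=-10: β = 1/(-10 + 1) = -1/9. Comparing u² coeff: α = -γ = -1/81
Result: (-1/81)/(u + 10) - (1/9)/(u + 10)² + (1/81)/(u + 1)


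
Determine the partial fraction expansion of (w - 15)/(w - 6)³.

(w - 15) = P(w - 6)² + Q(w - 6) + R. At w = 6: R = 1·6 - 15 = -9. Coefficients: P = 0, Q = 1
Result: 1/(w - 6)² - 9/(w - 6)³


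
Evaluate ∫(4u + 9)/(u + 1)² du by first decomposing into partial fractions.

Decompose: A = 4, B = 4·(-1) + 9 = 5, so (4u + 9)/(u + 1)² = 4/(u + 1) + 5/(u + 1)². Integrate: ∫ A/(u + 1) du = 4 ln|(u + 1)|; ∫ B/(u + 1)² du = -5/(u + 1). Sum: 4 ln|(u + 1)| - 5/(u + 1) + C


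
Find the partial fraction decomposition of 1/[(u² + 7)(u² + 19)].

Coefficient matching gives α = γ = 0, β = 1/(19-7) = 1/12, δ = -β = -1/12
Result: (1/12)/(u² + 7) - (1/12)/(u² + 19)


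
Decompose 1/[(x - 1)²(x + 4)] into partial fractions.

Cover-up at x=-4: R = 1/(-4 - 1)² = 1/25. Cover-up at x=1: Q = 1/(1 + 4) = 1/5. Comparing x² coeff: P = -R = -1/25
Result: (-1/25)/(x - 1) + (1/5)/(x - 1)² + (1/25)/(x + 4)


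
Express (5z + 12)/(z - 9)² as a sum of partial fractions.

(5z + 12) = A(z - 9) + B. At z = 9: B = 5·9 + 12 = 57. Coeff of z: A = 5
Result: 5/(z - 9) + 57/(z - 9)²


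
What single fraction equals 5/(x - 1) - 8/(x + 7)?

Common denominator (x - 1)(x + 7). Numerator: 5(x + 7) - 8(x - 1) = (5x + 35) - (8x - 8) = -3x + 43
Result: (-3x + 43)/[(x - 1)(x + 7)]


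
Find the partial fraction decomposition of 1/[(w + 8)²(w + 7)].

Cover-up at w=-7: R = 1/(-7 + 8)² = 1. Cover-up at w=-8: Q = 1/(-8 + 7) = -1. Comparing w² coeff: P = -R = -1
Result: -1/(w + 8) - 1/(w + 8)² + 1/(w + 7)


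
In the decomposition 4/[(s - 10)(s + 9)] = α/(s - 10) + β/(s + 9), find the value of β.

Cover-up at s = -9: β = 4/(-9 - 10) = -4/19


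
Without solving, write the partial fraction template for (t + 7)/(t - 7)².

Repeated linear factor: α/(t - 7) + β/(t - 7)²


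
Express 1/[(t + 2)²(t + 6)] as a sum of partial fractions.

Cover-up at t=-6: R = 1/(-6 + 2)² = 1/16. Cover-up at t=-2: Q = 1/(-2 + 6) = 1/4. Comparing t² coeff: P = -R = -1/16
Result: (-1/16)/(t + 2) + (1/4)/(t + 2)² + (1/16)/(t + 6)


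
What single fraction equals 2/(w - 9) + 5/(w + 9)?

Common denominator (w - 9)(w + 9). Numerator: 2(w + 9) + 5(w - 9) = (2w + 18) + (5w - 45) = 7w - 27
Result: (7w - 27)/[(w - 9)(w + 9)]


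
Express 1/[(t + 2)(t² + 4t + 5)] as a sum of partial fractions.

Cover-up at t = -2: P = 1/((-2)² + 4·(-2) + 5) = 1. Then Q = -P = -1, R = -P·(4 - 2) = -2
Result: 1/(t + 2) - (t + 2)/(t² + 4t + 5)


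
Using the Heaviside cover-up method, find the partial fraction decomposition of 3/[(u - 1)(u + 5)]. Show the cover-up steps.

Cover (u - 1): set u=1, get P = 3/(1 + 5) = 1/2. Cover (u + 5): set u=-5, get Q = 3/(-5 - 1) = -1/2.
Result: (1/2)/(u - 1) - (1/2)/(u + 5)


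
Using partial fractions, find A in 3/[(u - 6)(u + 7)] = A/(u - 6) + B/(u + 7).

Cover-up at u = 6: A = 3/(6 + 7) = 3/13


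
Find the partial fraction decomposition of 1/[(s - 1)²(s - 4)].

Cover-up at s=4: C = 1/(4 - 1)² = 1/9. Cover-up at s=1: B = 1/(1 - 4) = -1/3. Comparing s² coeff: A = -C = -1/9
Result: (-1/9)/(s - 1) - (1/3)/(s - 1)² + (1/9)/(s - 4)


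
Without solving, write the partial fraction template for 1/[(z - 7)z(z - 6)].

Three distinct linear factors: α/(z - 7) + β/z + γ/(z - 6)


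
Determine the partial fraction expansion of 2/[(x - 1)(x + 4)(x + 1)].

Using cover-up method: P = 1/5, Q = 2/15, R = -1/3
Result: (1/5)/(x - 1) + (2/15)/(x + 4) - (1/3)/(x + 1)


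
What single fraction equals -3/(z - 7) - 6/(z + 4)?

Common denominator (z - 7)(z + 4). Numerator: -3(z + 4) - 6(z - 7) = (-3z - 12) - (6z - 42) = -9z + 30
Result: (-9z + 30)/[(z - 7)(z + 4)]


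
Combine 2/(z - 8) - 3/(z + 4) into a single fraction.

Common denominator (z - 8)(z + 4). Numerator: 2(z + 4) - 3(z - 8) = (2z + 8) - (3z - 24) = -z + 32
Result: (-z + 32)/[(z - 8)(z + 4)]


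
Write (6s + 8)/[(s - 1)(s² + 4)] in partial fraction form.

At s=1: α = (6·1 + 8)/(1² + 4) = 14/5. β = -α = -14/5, γ = 6 - 1·α = 16/5
Result: (14/5)/(s - 1) - ((14/5)s - 16/5)/(s² + 4)


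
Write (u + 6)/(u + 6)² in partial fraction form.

(u + 6) = A(u + 6) + B. At u = -6: B = 1·(-6) + 6 = 0. Coeff of u: A = 1
Result: 1/(u + 6)


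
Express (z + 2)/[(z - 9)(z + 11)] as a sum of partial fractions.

At z=9: P = (1·9 + 2)/(9 + 11) = 11/20. At z=-11: Q = (1·(-11) + 2)/(-11 - 9) = 9/20
Result: (11/20)/(z - 9) + (9/20)/(z + 11)


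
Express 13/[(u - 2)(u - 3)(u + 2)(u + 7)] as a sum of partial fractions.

Using Heaviside cover-up: (-13/36)/(u - 2) + (13/50)/(u - 3) + (13/100)/(u + 2) - (13/450)/(u + 7)


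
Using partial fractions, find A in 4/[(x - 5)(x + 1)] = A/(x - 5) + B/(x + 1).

Cover-up at x = 5: A = 4/(5 + 1) = 4/6 = 2/3


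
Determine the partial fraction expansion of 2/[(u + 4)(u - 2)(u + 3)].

Using cover-up method: α = 1/3, β = 1/15, γ = -2/5
Result: (1/3)/(u + 4) + (1/15)/(u - 2) - (2/5)/(u + 3)


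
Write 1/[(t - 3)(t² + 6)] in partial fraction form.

Cover-up at t = 3: P = 1/(3² + 6) = 1/15. Then Q = -P = -1/15, R = -P·(0 + 3) = -1/5
Result: (1/15)/(t - 3) - ((1/15)t + 1/5)/(t² + 6)


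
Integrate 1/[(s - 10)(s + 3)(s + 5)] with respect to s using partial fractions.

Cover-up: A = 1/195, B = -1/26, C = 1/30. Decomposition: (1/195)/(s - 10) - (1/26)/(s + 3) + (1/30)/(s + 5). Integrate each term: (1/195) ln|(s - 10)| - (1/26) ln|(s + 3)| + (1/30) ln|(s + 5)| + C


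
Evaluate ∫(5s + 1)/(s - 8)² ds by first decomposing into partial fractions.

Decompose: P = 5, Q = 5·8 + 1 = 41, so (5s + 1)/(s - 8)² = 5/(s - 8) + 41/(s - 8)². Integrate: ∫ P/(s - 8) ds = 5 ln|(s - 8)|; ∫ Q/(s - 8)² ds = -41/(s - 8). Sum: 5 ln|(s - 8)| - 41/(s - 8) + C


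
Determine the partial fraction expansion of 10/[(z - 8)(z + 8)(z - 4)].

Using cover-up method: P = 5/32, Q = 5/96, R = -5/24
Result: (5/32)/(z - 8) + (5/96)/(z + 8) - (5/24)/(z - 4)


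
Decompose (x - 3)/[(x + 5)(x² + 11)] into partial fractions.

At x=-5: P = (1·(-5) - 3)/((-5)² + 11) = -2/9. Q = -P = 2/9, R = 1 - (-5)·P = -1/9
Result: (-2/9)/(x + 5) + ((2/9)x - 1/9)/(x² + 11)


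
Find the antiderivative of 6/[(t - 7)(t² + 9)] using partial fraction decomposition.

Cover-up at t=7: P = 6/(7²+9) = 3/29. Coeff matching: Q = -3/29, R = -21/29. Decomposition: (3/29)/(t - 7) - ((3/29)t + 21/29)/(t² + 9). Integrate: linear → ln, quadratic → (1/2)ln + arctan: (3/29) ln|(t - 7)| - (3/58) ln(t² + 9) - (7/29) arctan(t/3) + C


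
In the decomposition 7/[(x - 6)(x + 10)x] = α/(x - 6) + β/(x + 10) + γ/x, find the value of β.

Cover-up at x = -10: β = 7/[(-10 - 6)(-10 - 0)] = 7/[(-16)(-10)] = 7/160


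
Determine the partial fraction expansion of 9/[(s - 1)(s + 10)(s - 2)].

Using cover-up method: α = -9/11, β = 3/44, γ = 3/4
Result: (-9/11)/(s - 1) + (3/44)/(s + 10) + (3/4)/(s - 2)


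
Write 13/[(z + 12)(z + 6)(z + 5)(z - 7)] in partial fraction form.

Using Heaviside cover-up: (-13/798)/(z + 12) + (1/6)/(z + 6) - (13/84)/(z + 5) + (1/228)/(z - 7)


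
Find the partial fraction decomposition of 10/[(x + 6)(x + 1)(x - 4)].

Using cover-up method: A = 1/5, B = -2/5, C = 1/5
Result: (1/5)/(x + 6) - (2/5)/(x + 1) + (1/5)/(x - 4)


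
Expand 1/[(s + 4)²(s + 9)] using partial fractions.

Cover-up at s=-9: γ = 1/(-9 + 4)² = 1/25. Cover-up at s=-4: β = 1/(-4 + 9) = 1/5. Comparing s² coeff: α = -γ = -1/25
Result: (-1/25)/(s + 4) + (1/5)/(s + 4)² + (1/25)/(s + 9)


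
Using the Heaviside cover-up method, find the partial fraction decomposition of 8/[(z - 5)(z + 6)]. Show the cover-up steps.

Cover (z - 5): set z=5, get A = 8/(5 + 6) = 8/11. Cover (z + 6): set z=-6, get B = 8/(-6 - 5) = -8/11.
Result: (8/11)/(z - 5) - (8/11)/(z + 6)


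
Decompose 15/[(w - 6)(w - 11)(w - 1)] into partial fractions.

Using cover-up method: P = -3/5, Q = 3/10, R = 3/10
Result: (-3/5)/(w - 6) + (3/10)/(w - 11) + (3/10)/(w - 1)


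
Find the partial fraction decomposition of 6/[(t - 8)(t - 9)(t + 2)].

Using cover-up method: α = -3/5, β = 6/11, γ = 3/55
Result: (-3/5)/(t - 8) + (6/11)/(t - 9) + (3/55)/(t + 2)


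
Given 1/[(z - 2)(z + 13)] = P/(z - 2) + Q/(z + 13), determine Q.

Cover-up at z = -13: Q = 1/(-13 - 2) = -1/15


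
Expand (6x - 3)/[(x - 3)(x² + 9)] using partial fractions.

At x=3: A = (6·3 - 3)/(3² + 9) = 5/6. B = -A = -5/6, C = 6 - 3·A = 7/2
Result: (5/6)/(x - 3) - ((5/6)x - 7/2)/(x² + 9)


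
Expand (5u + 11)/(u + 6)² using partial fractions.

(5u + 11) = A(u + 6) + B. At u = -6: B = 5·(-6) + 11 = -19. Coeff of u: A = 5
Result: 5/(u + 6) - 19/(u + 6)²


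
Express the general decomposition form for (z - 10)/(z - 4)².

Repeated linear factor: A/(z - 4) + B/(z - 4)²


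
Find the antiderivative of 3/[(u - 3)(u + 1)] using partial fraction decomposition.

Decompose: 3/[(u - 3)(u + 1)] = (3/4)/(u - 3) - (3/4)/(u + 1). Integrate each term: (3/4) ln|(u - 3)| - (3/4) ln|(u + 1)| + C


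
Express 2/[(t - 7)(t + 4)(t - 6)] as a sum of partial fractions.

Using cover-up method: α = 2/11, β = 1/55, γ = -1/5
Result: (2/11)/(t - 7) + (1/55)/(t + 4) - (1/5)/(t - 6)


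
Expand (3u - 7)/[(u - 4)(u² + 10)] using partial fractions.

At u=4: A = (3·4 - 7)/(4² + 10) = 5/26. B = -A = -5/26, C = 3 - 4·A = 29/13
Result: (5/26)/(u - 4) - ((5/26)u - 29/13)/(u² + 10)


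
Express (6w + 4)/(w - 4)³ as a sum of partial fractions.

(6w + 4) = P(w - 4)² + Q(w - 4) + R. At w = 4: R = 6·4 + 4 = 28. Coefficients: P = 0, Q = 6
Result: 6/(w - 4)² + 28/(w - 4)³


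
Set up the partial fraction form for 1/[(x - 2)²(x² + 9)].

Repeated linear + quadratic: A/(x - 2) + B/(x - 2)² + (Cx + D)/(x² + 9)


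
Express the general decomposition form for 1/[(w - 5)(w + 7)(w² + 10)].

Two linear + quadratic: α/(w - 5) + β/(w + 7) + (γw + δ)/(w² + 10)


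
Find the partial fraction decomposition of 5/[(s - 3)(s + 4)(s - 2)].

Using cover-up method: P = 5/7, Q = 5/42, R = -5/6
Result: (5/7)/(s - 3) + (5/42)/(s + 4) - (5/6)/(s - 2)


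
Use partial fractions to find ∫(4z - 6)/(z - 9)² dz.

Decompose: A = 4, B = 4·9 - 6 = 30, so (4z - 6)/(z - 9)² = 4/(z - 9) + 30/(z - 9)². Integrate: ∫ A/(z - 9) dz = 4 ln|(z - 9)|; ∫ B/(z - 9)² dz = -30/(z - 9). Sum: 4 ln|(z - 9)| - 30/(z - 9) + C


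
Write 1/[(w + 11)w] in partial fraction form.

1/(w + 11)w = P/(w + 11) + Q/w. P = 1/(-11 - 0) = -1/11, Q = 1/(0 + 11) = 1/11
Result: (-1/11)/(w + 11) + (1/11)/w


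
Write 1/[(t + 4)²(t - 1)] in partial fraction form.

Cover-up at t=1: γ = 1/(1 + 4)² = 1/25. Cover-up at t=-4: β = 1/(-4 - 1) = -1/5. Comparing t² coeff: α = -γ = -1/25
Result: (-1/25)/(t + 4) - (1/5)/(t + 4)² + (1/25)/(t - 1)


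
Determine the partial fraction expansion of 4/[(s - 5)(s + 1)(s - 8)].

Using cover-up method: α = -2/9, β = 2/27, γ = 4/27
Result: (-2/9)/(s - 5) + (2/27)/(s + 1) + (4/27)/(s - 8)


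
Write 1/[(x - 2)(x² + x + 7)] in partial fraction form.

Cover-up at x = 2: α = 1/(2² + 1·2 + 7) = 1/13. Then β = -α = -1/13, γ = -α·(1 + 2) = -3/13
Result: (1/13)/(x - 2) - ((1/13)x + 3/13)/(x² + x + 7)


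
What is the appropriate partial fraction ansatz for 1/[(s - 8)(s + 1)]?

Distinct linear factors: α/(s - 8) + β/(s + 1)


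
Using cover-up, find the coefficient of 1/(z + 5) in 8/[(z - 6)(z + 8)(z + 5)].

Cover (z + 5), set z=-5: 8/[(-5 - 6)(-5 + 8)] = -8/33


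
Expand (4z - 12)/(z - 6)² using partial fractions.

(4z - 12) = α(z - 6) + β. At z = 6: β = 4·6 - 12 = 12. Coeff of z: α = 4
Result: 4/(z - 6) + 12/(z - 6)²


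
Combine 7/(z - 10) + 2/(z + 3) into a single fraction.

Common denominator (z - 10)(z + 3). Numerator: 7(z + 3) + 2(z - 10) = (7z + 21) + (2z - 20) = 9z + 1
Result: (9z + 1)/[(z - 10)(z + 3)]


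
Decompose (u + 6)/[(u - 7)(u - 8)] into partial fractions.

At u=7: A = (1·7 + 6)/(7 - 8) = -13. At u=8: B = (1·8 + 6)/(8 - 7) = 14
Result: -13/(u - 7) + 14/(u - 8)


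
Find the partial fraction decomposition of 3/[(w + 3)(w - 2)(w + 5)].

Using cover-up method: A = -3/10, B = 3/35, C = 3/14
Result: (-3/10)/(w + 3) + (3/35)/(w - 2) + (3/14)/(w + 5)


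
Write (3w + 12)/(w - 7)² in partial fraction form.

(3w + 12) = P(w - 7) + Q. At w = 7: Q = 3·7 + 12 = 33. Coeff of w: P = 3
Result: 3/(w - 7) + 33/(w - 7)²


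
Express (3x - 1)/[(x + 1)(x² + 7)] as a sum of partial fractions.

At x=-1: P = (3·(-1) - 1)/((-1)² + 7) = -1/2. Q = -P = 1/2, R = 3 - (-1)·P = 5/2
Result: (-1/2)/(x + 1) + ((1/2)x + 5/2)/(x² + 7)


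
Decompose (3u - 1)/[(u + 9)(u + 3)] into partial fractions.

At u=-9: α = (3·(-9) - 1)/(-9 + 3) = 14/3. At u=-3: β = (3·(-3) - 1)/(-3 + 9) = -5/3
Result: (14/3)/(u + 9) - (5/3)/(u + 3)


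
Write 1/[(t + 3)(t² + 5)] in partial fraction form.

Cover-up at t = -3: P = 1/((-3)² + 5) = 1/14. Then Q = -P = -1/14, R = -P·(0 - 3) = 3/14
Result: (1/14)/(t + 3) - ((1/14)t - 3/14)/(t² + 5)


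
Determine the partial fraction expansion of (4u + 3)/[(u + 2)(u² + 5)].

At u=-2: A = (4·(-2) + 3)/((-2)² + 5) = -5/9. B = -A = 5/9, C = 4 - (-2)·A = 26/9
Result: (-5/9)/(u + 2) + ((5/9)u + 26/9)/(u² + 5)


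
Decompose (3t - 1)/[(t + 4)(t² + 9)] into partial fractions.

At t=-4: A = (3·(-4) - 1)/((-4)² + 9) = -13/25. B = -A = 13/25, C = 3 - (-4)·A = 23/25
Result: (-13/25)/(t + 4) + ((13/25)t + 23/25)/(t² + 9)


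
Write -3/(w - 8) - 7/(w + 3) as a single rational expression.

Common denominator (w - 8)(w + 3). Numerator: -3(w + 3) - 7(w - 8) = (-3w - 9) - (7w - 56) = -10w + 47
Result: (-10w + 47)/[(w - 8)(w + 3)]


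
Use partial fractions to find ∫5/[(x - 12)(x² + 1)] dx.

Cover-up at x=12: A = 5/(12²+1) = 1/29. Coeff matching: B = -1/29, C = -12/29. Decomposition: (1/29)/(x - 12) - ((1/29)x + 12/29)/(x² + 1). Integrate: linear → ln, quadratic → (1/2)ln + arctan: (1/29) ln|(x - 12)| - (1/58) ln(x² + 1) - (12/29) arctan(x) + C


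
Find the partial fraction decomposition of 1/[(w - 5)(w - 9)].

1/(w - 5)(w - 9) = A/(w - 5) + B/(w - 9). A = 1/(5 - 9) = -1/4, B = 1/(9 - 5) = 1/4
Result: (-1/4)/(w - 5) + (1/4)/(w - 9)


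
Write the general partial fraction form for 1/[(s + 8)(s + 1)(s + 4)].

Three distinct linear factors: α/(s + 8) + β/(s + 1) + γ/(s + 4)


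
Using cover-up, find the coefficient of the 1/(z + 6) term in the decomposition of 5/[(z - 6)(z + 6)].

Cover (z + 6), set z=-6: 5/((z - 6) at z=-6) = 5/(-12) = -5/12


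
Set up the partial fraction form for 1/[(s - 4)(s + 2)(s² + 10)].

Two linear + quadratic: α/(s - 4) + β/(s + 2) + (γs + δ)/(s² + 10)


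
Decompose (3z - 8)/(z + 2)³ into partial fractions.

(3z - 8) = α(z + 2)² + β(z + 2) + γ. At z = -2: γ = 3·(-2) - 8 = -14. Coefficients: α = 0, β = 3
Result: 3/(z + 2)² - 14/(z + 2)³


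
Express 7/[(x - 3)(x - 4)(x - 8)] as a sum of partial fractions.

Using cover-up method: α = 7/5, β = -7/4, γ = 7/20
Result: (7/5)/(x - 3) - (7/4)/(x - 4) + (7/20)/(x - 8)


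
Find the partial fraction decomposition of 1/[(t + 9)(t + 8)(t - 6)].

Using cover-up method: A = 1/15, B = -1/14, C = 1/210
Result: (1/15)/(t + 9) - (1/14)/(t + 8) + (1/210)/(t - 6)


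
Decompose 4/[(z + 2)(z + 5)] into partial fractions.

4/(z + 2)(z + 5) = P/(z + 2) + Q/(z + 5). P = 4/(-2 + 5) = 4/3, Q = 4/(-5 + 2) = -4/3
Result: (4/3)/(z + 2) - (4/3)/(z + 5)


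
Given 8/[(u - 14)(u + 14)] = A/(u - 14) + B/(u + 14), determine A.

Cover-up at u = 14: A = 8/(14 + 14) = 8/28 = 2/7


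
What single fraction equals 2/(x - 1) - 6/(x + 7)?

Common denominator (x - 1)(x + 7). Numerator: 2(x + 7) - 6(x - 1) = (2x + 14) - (6x - 6) = -4x + 20
Result: (-4x + 20)/[(x - 1)(x + 7)]


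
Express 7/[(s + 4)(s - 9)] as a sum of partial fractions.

7/(s + 4)(s - 9) = A/(s + 4) + B/(s - 9). A = 7/(-4 - 9) = -7/13, B = 7/(9 + 4) = 7/13
Result: (-7/13)/(s + 4) + (7/13)/(s - 9)


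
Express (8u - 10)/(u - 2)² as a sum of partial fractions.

(8u - 10) = A(u - 2) + B. At u = 2: B = 8·2 - 10 = 6. Coeff of u: A = 8
Result: 8/(u - 2) + 6/(u - 2)²


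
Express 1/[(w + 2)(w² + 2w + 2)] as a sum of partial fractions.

Cover-up at w = -2: A = 1/((-2)² + 2·(-2) + 2) = 1/2. Then B = -A = -1/2, C = -A·(2 - 2) = 0
Result: (1/2)/(w + 2) - ((1/2)w)/(w² + 2w + 2)


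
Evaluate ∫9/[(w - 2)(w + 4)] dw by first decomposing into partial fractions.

Decompose: 9/[(w - 2)(w + 4)] = (3/2)/(w - 2) - (3/2)/(w + 4). Integrate each term: (3/2) ln|(w - 2)| - (3/2) ln|(w + 4)| + C


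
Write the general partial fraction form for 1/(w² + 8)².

Repeated quadratic factor: (Aw + B)/(w² + 8) + (Cw + D)/(w² + 8)²


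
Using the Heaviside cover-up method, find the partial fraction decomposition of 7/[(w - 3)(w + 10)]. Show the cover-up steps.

Cover (w - 3): set w=3, get P = 7/(3 + 10) = 7/13. Cover (w + 10): set w=-10, get Q = 7/(-10 - 3) = -7/13.
Result: (7/13)/(w - 3) - (7/13)/(w + 10)


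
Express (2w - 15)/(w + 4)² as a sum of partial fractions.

(2w - 15) = P(w + 4) + Q. At w = -4: Q = 2·(-4) - 15 = -23. Coeff of w: P = 2
Result: 2/(w + 4) - 23/(w + 4)²


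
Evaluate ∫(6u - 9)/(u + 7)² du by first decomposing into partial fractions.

Decompose: A = 6, B = 6·(-7) - 9 = -51, so (6u - 9)/(u + 7)² = 6/(u + 7) - 51/(u + 7)². Integrate: ∫ A/(u + 7) du = 6 ln|(u + 7)|; ∫ B/(u + 7)² du = 51/(u + 7). Sum: 6 ln|(u + 7)| + 51/(u + 7) + C


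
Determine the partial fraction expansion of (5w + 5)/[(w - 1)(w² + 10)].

At w=1: A = (5·1 + 5)/(1² + 10) = 10/11. B = -A = -10/11, C = 5 - 1·A = 45/11
Result: (10/11)/(w - 1) - ((10/11)w - 45/11)/(w² + 10)


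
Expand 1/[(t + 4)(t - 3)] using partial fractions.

1/(t + 4)(t - 3) = α/(t + 4) + β/(t - 3). α = 1/(-4 - 3) = -1/7, β = 1/(3 + 4) = 1/7
Result: (-1/7)/(t + 4) + (1/7)/(t - 3)


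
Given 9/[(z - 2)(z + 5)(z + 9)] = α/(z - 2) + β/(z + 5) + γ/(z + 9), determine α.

Cover-up at z = 2: α = 9/[(2 + 5)(2 + 9)] = 9/[(7)(11)] = 9/77


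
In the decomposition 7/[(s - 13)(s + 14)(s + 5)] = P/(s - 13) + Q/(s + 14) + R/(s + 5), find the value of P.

Cover-up at s = 13: P = 7/[(13 + 14)(13 + 5)] = 7/[(27)(18)] = 7/486


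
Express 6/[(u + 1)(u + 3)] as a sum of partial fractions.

6/(u + 1)(u + 3) = P/(u + 1) + Q/(u + 3). P = 6/(-1 + 3) = 3, Q = 6/(-3 + 1) = -3
Result: 3/(u + 1) - 3/(u + 3)


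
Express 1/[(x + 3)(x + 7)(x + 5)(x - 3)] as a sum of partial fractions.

Using Heaviside cover-up: (-1/48)/(x + 3) - (1/80)/(x + 7) + (1/32)/(x + 5) + (1/480)/(x - 3)


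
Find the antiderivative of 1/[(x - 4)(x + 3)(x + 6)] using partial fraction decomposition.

Cover-up: A = 1/70, B = -1/21, C = 1/30. Decomposition: (1/70)/(x - 4) - (1/21)/(x + 3) + (1/30)/(x + 6). Integrate each term: (1/70) ln|(x - 4)| - (1/21) ln|(x + 3)| + (1/30) ln|(x + 6)| + C


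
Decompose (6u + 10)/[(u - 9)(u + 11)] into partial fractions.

At u=9: P = (6·9 + 10)/(9 + 11) = 16/5. At u=-11: Q = (6·(-11) + 10)/(-11 - 9) = 14/5
Result: (16/5)/(u - 9) + (14/5)/(u + 11)


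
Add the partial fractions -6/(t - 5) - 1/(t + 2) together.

Common denominator (t - 5)(t + 2). Numerator: -6(t + 2) - 1(t - 5) = (-6t - 12) - (t - 5) = -7t - 7
Result: (-7t - 7)/[(t - 5)(t + 2)]


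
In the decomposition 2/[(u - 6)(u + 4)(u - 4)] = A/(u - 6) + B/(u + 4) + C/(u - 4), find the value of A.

Cover-up at u = 6: A = 2/[(6 + 4)(6 - 4)] = 2/[(10)(2)] = 2/20 = 1/10


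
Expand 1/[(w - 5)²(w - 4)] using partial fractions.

Cover-up at w=4: C = 1/(4 - 5)² = 1. Cover-up at w=5: B = 1/(5 - 4) = 1. Comparing w² coeff: A = -C = -1
Result: -1/(w - 5) + 1/(w - 5)² + 1/(w - 4)


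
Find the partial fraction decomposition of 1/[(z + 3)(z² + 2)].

Cover-up at z = -3: P = 1/((-3)² + 2) = 1/11. Then Q = -P = -1/11, R = -P·(0 - 3) = 3/11
Result: (1/11)/(z + 3) - ((1/11)z - 3/11)/(z² + 2)


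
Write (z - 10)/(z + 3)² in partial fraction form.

(z - 10) = α(z + 3) + β. At z = -3: β = 1·(-3) - 10 = -13. Coeff of z: α = 1
Result: 1/(z + 3) - 13/(z + 3)²


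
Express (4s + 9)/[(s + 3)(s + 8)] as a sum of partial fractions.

At s=-3: P = (4·(-3) + 9)/(-3 + 8) = -3/5. At s=-8: Q = (4·(-8) + 9)/(-8 + 3) = 23/5
Result: (-3/5)/(s + 3) + (23/5)/(s + 8)


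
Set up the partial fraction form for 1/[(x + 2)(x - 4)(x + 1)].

Three distinct linear factors: A/(x + 2) + B/(x - 4) + C/(x + 1)


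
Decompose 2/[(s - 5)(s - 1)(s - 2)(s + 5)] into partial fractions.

Using Heaviside cover-up: (1/60)/(s - 5) + (1/12)/(s - 1) - (2/21)/(s - 2) - (1/210)/(s + 5)


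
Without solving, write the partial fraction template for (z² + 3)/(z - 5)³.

Repeated linear factor (power 3): P/(z - 5) + Q/(z - 5)² + R/(z - 5)³


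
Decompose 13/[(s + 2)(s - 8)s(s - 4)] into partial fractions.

Using Heaviside cover-up: (-13/120)/(s + 2) + (13/320)/(s - 8) + (13/64)/s - (13/96)/(s - 4)


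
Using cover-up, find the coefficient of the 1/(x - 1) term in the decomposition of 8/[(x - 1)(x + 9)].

Cover (x - 1), set x=1: 8/((x + 9) at x=1) = 8/(10) = 4/5


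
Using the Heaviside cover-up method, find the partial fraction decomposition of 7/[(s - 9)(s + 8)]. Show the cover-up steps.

Cover (s - 9): set s=9, get P = 7/(9 + 8) = 7/17. Cover (s + 8): set s=-8, get Q = 7/(-8 - 9) = -7/17.
Result: (7/17)/(s - 9) - (7/17)/(s + 8)


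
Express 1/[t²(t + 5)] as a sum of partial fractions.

Cover-up at t=-5: γ = 1/(-5 - 0)² = 1/25. Cover-up at t=0: β = 1/(0 + 5) = 1/5. Comparing t² coeff: α = -γ = -1/25
Result: (-1/25)/t + (1/5)/t² + (1/25)/(t + 5)


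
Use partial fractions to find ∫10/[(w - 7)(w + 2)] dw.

Decompose: 10/[(w - 7)(w + 2)] = (10/9)/(w - 7) - (10/9)/(w + 2). Integrate each term: (10/9) ln|(w - 7)| - (10/9) ln|(w + 2)| + C


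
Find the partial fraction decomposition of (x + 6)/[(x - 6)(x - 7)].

At x=6: P = (1·6 + 6)/(6 - 7) = -12. At x=7: Q = (1·7 + 6)/(7 - 6) = 13
Result: -12/(x - 6) + 13/(x - 7)


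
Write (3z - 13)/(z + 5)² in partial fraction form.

(3z - 13) = α(z + 5) + β. At z = -5: β = 3·(-5) - 13 = -28. Coeff of z: α = 3
Result: 3/(z + 5) - 28/(z + 5)²


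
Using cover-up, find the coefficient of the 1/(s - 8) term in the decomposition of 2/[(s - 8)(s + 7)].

Cover (s - 8), set s=8: 2/((s + 7) at s=8) = 2/(15) = 2/15


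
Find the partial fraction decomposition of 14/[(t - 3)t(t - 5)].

Using cover-up method: A = -7/3, B = 14/15, C = 7/5
Result: (-7/3)/(t - 3) + (14/15)/t + (7/5)/(t - 5)


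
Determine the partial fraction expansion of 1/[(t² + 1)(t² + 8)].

Coefficient matching gives P = R = 0, Q = 1/(8-1) = 1/7, S = -Q = -1/7
Result: (1/7)/(t² + 1) - (1/7)/(t² + 8)


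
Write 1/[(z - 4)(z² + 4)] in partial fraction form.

Cover-up at z = 4: A = 1/(4² + 4) = 1/20. Then B = -A = -1/20, C = -A·(0 + 4) = -1/5
Result: (1/20)/(z - 4) - ((1/20)z + 1/5)/(z² + 4)
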